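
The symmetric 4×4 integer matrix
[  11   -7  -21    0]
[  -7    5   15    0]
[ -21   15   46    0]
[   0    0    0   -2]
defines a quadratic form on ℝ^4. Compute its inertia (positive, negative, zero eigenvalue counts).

step 0: pivot 11 → sign +
step 1: pivot 6/11 → sign +
step 2: pivot 1 → sign +
step 3: pivot -2 → sign −
signature = (3, 1, 0)

Answer: (3, 1, 0)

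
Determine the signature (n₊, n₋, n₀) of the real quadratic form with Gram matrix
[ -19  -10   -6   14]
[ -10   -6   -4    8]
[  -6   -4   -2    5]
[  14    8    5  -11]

Answer: (1, 3, 0)

Derivation:
step 0: pivot -19 → sign −
step 1: pivot -14/19 → sign −
step 2: pivot 6/7 → sign +
step 3: pivot -1/6 → sign −
signature = (1, 3, 0)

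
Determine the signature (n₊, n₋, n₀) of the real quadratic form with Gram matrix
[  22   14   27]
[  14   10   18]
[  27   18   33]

Answer: (2, 1, 0)

Derivation:
step 0: pivot 22 → sign +
step 1: pivot 12/11 → sign +
step 2: pivot -3/4 → sign −
signature = (2, 1, 0)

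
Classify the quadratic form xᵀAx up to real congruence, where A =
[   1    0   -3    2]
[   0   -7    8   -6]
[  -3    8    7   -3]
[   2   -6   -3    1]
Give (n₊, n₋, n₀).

Answer: (3, 1, 0)

Derivation:
step 0: pivot 1 → sign +
step 1: pivot -7 → sign −
step 2: pivot 50/7 → sign +
step 3: pivot 3/50 → sign +
signature = (3, 1, 0)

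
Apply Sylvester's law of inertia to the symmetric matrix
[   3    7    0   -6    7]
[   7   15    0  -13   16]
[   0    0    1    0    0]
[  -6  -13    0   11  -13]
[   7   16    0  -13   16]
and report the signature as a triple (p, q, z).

Answer: (3, 2, 0)

Derivation:
step 0: pivot 3 → sign +
step 1: pivot -4/3 → sign −
step 2: pivot 1 → sign +
step 3: pivot -1/4 → sign −
step 4: pivot 2 → sign +
signature = (3, 2, 0)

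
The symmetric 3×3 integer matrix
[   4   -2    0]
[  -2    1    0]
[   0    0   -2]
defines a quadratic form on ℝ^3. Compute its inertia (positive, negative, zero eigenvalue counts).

Answer: (1, 1, 1)

Derivation:
step 0: pivot 4 → sign +
step 1: pivot -2 → sign −
step 2: row/col 2 already zero → sign 0
signature = (1, 1, 1)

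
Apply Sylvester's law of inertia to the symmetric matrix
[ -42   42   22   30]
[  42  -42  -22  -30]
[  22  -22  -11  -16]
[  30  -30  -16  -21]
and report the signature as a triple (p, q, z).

Answer: (2, 1, 1)

Derivation:
step 0: pivot -42 → sign −
step 1: pivot 11/21 → sign +
step 2: pivot 3/11 → sign +
step 3: row/col 3 already zero → sign 0
signature = (2, 1, 1)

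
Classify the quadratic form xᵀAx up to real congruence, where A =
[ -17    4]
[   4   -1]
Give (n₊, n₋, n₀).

Answer: (0, 2, 0)

Derivation:
step 0: pivot -17 → sign −
step 1: pivot -1/17 → sign −
signature = (0, 2, 0)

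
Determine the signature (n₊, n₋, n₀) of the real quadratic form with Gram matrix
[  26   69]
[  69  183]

step 0: pivot 26 → sign +
step 1: pivot -3/26 → sign −
signature = (1, 1, 0)

Answer: (1, 1, 0)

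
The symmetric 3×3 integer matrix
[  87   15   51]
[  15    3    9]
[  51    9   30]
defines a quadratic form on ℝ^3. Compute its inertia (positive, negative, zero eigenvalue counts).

step 0: pivot 87 → sign +
step 1: pivot 12/29 → sign +
step 2: row/col 2 already zero → sign 0
signature = (2, 0, 1)

Answer: (2, 0, 1)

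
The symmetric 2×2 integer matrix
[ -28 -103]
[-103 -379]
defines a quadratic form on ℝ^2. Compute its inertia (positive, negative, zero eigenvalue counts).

Answer: (0, 2, 0)

Derivation:
step 0: pivot -28 → sign −
step 1: pivot -3/28 → sign −
signature = (0, 2, 0)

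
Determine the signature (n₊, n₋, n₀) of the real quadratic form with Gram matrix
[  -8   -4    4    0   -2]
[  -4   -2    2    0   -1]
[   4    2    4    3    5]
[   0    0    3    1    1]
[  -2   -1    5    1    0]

step 0: pivot -8 → sign −
step 1: pivot 6 → sign +
step 2: pivot -1/2 → sign −
step 3: pivot -1/6 → sign −
step 4: row/col 4 already zero → sign 0
signature = (1, 3, 1)

Answer: (1, 3, 1)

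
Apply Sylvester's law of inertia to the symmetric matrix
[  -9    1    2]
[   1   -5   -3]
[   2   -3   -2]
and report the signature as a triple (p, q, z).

step 0: pivot -9 → sign −
step 1: pivot -44/9 → sign −
step 2: pivot 1/44 → sign +
signature = (1, 2, 0)

Answer: (1, 2, 0)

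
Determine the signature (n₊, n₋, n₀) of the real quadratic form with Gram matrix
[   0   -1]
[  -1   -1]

Answer: (1, 1, 0)

Derivation:
step 0: pivot -1 → sign −
step 1: pivot 1 → sign +
signature = (1, 1, 0)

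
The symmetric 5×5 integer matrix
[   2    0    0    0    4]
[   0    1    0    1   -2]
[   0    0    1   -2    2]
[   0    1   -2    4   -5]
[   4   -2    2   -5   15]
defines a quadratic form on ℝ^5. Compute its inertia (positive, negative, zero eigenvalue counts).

Answer: (3, 1, 1)

Derivation:
step 0: pivot 2 → sign +
step 1: pivot 1 → sign +
step 2: pivot 1 → sign +
step 3: pivot -1 → sign −
step 4: row/col 4 already zero → sign 0
signature = (3, 1, 1)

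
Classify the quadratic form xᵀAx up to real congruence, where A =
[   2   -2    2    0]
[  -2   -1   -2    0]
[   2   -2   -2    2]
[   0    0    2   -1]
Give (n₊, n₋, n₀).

Answer: (1, 2, 1)

Derivation:
step 0: pivot 2 → sign +
step 1: pivot -3 → sign −
step 2: pivot -4 → sign −
step 3: row/col 3 already zero → sign 0
signature = (1, 2, 1)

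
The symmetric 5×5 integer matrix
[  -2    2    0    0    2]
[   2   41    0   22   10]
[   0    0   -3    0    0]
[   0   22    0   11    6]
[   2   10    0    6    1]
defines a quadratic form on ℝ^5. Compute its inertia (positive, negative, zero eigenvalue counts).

step 0: pivot -2 → sign −
step 1: pivot 43 → sign +
step 2: pivot -3 → sign −
step 3: pivot -11/43 → sign −
step 4: pivot -3/11 → sign −
signature = (1, 4, 0)

Answer: (1, 4, 0)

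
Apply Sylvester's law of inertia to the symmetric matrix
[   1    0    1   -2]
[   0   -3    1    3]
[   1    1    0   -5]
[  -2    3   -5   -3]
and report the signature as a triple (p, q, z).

step 0: pivot 1 → sign +
step 1: pivot -3 → sign −
step 2: pivot -2/3 → sign −
step 3: pivot 2 → sign +
signature = (2, 2, 0)

Answer: (2, 2, 0)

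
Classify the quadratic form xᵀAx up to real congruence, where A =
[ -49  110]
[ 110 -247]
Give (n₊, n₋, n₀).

step 0: pivot -49 → sign −
step 1: pivot -3/49 → sign −
signature = (0, 2, 0)

Answer: (0, 2, 0)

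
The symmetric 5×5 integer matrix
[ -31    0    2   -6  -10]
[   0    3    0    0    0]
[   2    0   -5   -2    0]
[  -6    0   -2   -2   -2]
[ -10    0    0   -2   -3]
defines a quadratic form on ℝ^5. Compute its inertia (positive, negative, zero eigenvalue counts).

step 0: pivot -31 → sign −
step 1: pivot 3 → sign +
step 2: pivot -151/31 → sign −
step 3: pivot 50/151 → sign +
step 4: pivot 3/25 → sign +
signature = (3, 2, 0)

Answer: (3, 2, 0)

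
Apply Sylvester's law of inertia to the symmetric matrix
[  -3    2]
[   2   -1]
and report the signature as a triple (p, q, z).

step 0: pivot -3 → sign −
step 1: pivot 1/3 → sign +
signature = (1, 1, 0)

Answer: (1, 1, 0)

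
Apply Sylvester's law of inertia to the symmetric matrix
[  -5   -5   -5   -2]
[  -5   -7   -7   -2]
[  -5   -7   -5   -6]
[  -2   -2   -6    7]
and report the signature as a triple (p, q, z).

Answer: (1, 3, 0)

Derivation:
step 0: pivot -5 → sign −
step 1: pivot -2 → sign −
step 2: pivot 2 → sign +
step 3: pivot -1/5 → sign −
signature = (1, 3, 0)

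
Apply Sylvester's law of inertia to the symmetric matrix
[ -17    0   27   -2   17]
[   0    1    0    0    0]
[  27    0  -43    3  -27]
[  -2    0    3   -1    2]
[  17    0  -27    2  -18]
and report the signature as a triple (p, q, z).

step 0: pivot -17 → sign −
step 1: pivot 1 → sign +
step 2: pivot -2/17 → sign −
step 3: pivot -1/2 → sign −
step 4: pivot -1 → sign −
signature = (1, 4, 0)

Answer: (1, 4, 0)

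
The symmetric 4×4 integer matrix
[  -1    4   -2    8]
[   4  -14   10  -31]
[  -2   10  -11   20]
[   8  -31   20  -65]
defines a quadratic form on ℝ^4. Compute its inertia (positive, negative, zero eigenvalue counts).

step 0: pivot -1 → sign −
step 1: pivot 2 → sign +
step 2: pivot -9 → sign −
step 3: pivot -1/2 → sign −
signature = (1, 3, 0)

Answer: (1, 3, 0)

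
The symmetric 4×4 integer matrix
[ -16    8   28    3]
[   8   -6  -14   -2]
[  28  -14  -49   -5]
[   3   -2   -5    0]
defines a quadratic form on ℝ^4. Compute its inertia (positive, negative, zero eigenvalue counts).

step 0: pivot -16 → sign −
step 1: pivot -2 → sign −
step 2: pivot 11/16 → sign +
step 3: pivot -1/11 → sign −
signature = (1, 3, 0)

Answer: (1, 3, 0)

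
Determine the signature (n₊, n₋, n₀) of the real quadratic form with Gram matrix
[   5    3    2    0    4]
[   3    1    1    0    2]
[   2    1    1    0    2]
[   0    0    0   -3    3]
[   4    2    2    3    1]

step 0: pivot 5 → sign +
step 1: pivot -4/5 → sign −
step 2: pivot 1/4 → sign +
step 3: pivot -3 → sign −
step 4: row/col 4 already zero → sign 0
signature = (2, 2, 1)

Answer: (2, 2, 1)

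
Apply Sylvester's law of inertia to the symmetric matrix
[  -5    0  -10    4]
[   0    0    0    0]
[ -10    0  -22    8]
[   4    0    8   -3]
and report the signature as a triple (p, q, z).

step 0: pivot -5 → sign −
step 1: pivot -2 → sign −
step 2: pivot 1/5 → sign +
step 3: row/col 3 already zero → sign 0
signature = (1, 2, 1)

Answer: (1, 2, 1)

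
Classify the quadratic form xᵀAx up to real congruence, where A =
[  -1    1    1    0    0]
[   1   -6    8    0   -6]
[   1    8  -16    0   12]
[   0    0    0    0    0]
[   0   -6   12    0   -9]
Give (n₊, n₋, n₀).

Answer: (1, 3, 1)

Derivation:
step 0: pivot -1 → sign −
step 1: pivot -5 → sign −
step 2: pivot 6/5 → sign +
step 3: pivot -3 → sign −
step 4: row/col 4 already zero → sign 0
signature = (1, 3, 1)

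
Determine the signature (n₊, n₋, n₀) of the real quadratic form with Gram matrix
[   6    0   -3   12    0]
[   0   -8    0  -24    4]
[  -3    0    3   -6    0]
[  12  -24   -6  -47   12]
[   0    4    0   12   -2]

Answer: (3, 1, 1)

Derivation:
step 0: pivot 6 → sign +
step 1: pivot -8 → sign −
step 2: pivot 3/2 → sign +
step 3: pivot 1 → sign +
step 4: row/col 4 already zero → sign 0
signature = (3, 1, 1)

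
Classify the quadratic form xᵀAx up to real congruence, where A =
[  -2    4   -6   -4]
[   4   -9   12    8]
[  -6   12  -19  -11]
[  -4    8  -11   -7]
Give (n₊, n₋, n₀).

step 0: pivot -2 → sign −
step 1: pivot -1 → sign −
step 2: pivot -1 → sign −
step 3: pivot 2 → sign +
signature = (1, 3, 0)

Answer: (1, 3, 0)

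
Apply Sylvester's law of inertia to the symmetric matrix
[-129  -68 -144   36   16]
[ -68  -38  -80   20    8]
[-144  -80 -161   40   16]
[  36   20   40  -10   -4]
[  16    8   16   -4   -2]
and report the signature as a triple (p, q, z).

Answer: (1, 4, 0)

Derivation:
step 0: pivot -129 → sign −
step 1: pivot -278/129 → sign −
step 2: pivot 1045/139 → sign +
step 3: pivot -74/1045 → sign −
step 4: pivot -2/37 → sign −
signature = (1, 4, 0)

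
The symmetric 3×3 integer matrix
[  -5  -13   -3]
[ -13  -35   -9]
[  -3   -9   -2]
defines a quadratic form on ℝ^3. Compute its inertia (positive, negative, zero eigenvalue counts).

Answer: (1, 2, 0)

Derivation:
step 0: pivot -5 → sign −
step 1: pivot -6/5 → sign −
step 2: pivot 1 → sign +
signature = (1, 2, 0)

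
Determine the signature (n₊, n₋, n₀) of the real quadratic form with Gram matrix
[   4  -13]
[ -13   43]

step 0: pivot 4 → sign +
step 1: pivot 3/4 → sign +
signature = (2, 0, 0)

Answer: (2, 0, 0)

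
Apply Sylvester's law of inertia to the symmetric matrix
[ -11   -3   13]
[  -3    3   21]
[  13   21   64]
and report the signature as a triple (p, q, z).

step 0: pivot -11 → sign −
step 1: pivot 42/11 → sign +
step 2: pivot -3/7 → sign −
signature = (1, 2, 0)

Answer: (1, 2, 0)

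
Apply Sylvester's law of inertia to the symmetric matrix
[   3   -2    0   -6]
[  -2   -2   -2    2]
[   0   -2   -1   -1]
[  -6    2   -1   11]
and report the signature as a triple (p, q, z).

Answer: (2, 1, 1)

Derivation:
step 0: pivot 3 → sign +
step 1: pivot -10/3 → sign −
step 2: pivot 1/5 → sign +
step 3: row/col 3 already zero → sign 0
signature = (2, 1, 1)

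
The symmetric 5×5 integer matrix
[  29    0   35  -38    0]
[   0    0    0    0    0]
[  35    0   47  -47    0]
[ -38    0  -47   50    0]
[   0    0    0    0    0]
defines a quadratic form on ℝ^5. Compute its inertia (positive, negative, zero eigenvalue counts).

step 0: pivot 29 → sign +
step 1: pivot 138/29 → sign +
step 2: pivot -3/46 → sign −
step 3: row/col 3 already zero → sign 0
step 4: row/col 4 already zero → sign 0
signature = (2, 1, 2)

Answer: (2, 1, 2)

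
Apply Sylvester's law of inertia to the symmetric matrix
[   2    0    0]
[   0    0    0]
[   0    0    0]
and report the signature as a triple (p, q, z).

Answer: (1, 0, 2)

Derivation:
step 0: pivot 2 → sign +
step 1: row/col 1 already zero → sign 0
step 2: row/col 2 already zero → sign 0
signature = (1, 0, 2)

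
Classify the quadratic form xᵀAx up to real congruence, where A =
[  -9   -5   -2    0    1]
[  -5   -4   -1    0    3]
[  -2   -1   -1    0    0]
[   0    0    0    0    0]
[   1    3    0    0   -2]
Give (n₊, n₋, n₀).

Answer: (1, 3, 1)

Derivation:
step 0: pivot -9 → sign −
step 1: pivot -11/9 → sign −
step 2: pivot -6/11 → sign −
step 3: pivot 3 → sign +
step 4: row/col 4 already zero → sign 0
signature = (1, 3, 1)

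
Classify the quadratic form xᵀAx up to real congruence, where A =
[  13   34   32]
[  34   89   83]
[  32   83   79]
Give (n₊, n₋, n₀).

step 0: pivot 13 → sign +
step 1: pivot 1/13 → sign +
step 2: pivot -6 → sign −
signature = (2, 1, 0)

Answer: (2, 1, 0)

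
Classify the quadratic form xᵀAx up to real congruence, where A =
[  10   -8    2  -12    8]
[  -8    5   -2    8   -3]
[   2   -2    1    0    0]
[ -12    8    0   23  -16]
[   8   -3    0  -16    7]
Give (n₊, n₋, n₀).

Answer: (2, 3, 0)

Derivation:
step 0: pivot 10 → sign +
step 1: pivot -7/5 → sign −
step 2: pivot 5/7 → sign +
step 3: pivot -1 → sign −
step 4: pivot -2/5 → sign −
signature = (2, 3, 0)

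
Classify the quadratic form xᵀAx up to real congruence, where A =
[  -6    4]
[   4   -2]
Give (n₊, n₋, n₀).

Answer: (1, 1, 0)

Derivation:
step 0: pivot -6 → sign −
step 1: pivot 2/3 → sign +
signature = (1, 1, 0)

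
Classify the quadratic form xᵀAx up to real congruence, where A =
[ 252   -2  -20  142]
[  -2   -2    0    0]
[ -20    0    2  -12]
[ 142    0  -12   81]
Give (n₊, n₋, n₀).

Answer: (3, 1, 0)

Derivation:
step 0: pivot 252 → sign +
step 1: pivot -127/63 → sign −
step 2: pivot 54/127 → sign +
step 3: pivot 1/27 → sign +
signature = (3, 1, 0)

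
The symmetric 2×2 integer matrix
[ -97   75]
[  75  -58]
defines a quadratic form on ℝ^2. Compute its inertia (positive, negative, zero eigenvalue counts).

step 0: pivot -97 → sign −
step 1: pivot -1/97 → sign −
signature = (0, 2, 0)

Answer: (0, 2, 0)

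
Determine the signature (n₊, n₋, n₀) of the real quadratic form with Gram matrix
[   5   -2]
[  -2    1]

Answer: (2, 0, 0)

Derivation:
step 0: pivot 5 → sign +
step 1: pivot 1/5 → sign +
signature = (2, 0, 0)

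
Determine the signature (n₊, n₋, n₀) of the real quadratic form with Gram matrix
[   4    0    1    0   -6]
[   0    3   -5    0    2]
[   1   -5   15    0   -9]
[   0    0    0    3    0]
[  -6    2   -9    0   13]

step 0: pivot 4 → sign +
step 1: pivot 3 → sign +
step 2: pivot 77/12 → sign +
step 3: pivot 3 → sign +
step 4: pivot -3/77 → sign −
signature = (4, 1, 0)

Answer: (4, 1, 0)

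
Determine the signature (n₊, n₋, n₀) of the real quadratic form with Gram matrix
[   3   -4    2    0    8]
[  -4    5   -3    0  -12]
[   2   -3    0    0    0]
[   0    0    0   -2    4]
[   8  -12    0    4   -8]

Answer: (1, 3, 1)

Derivation:
step 0: pivot 3 → sign +
step 1: pivot -1/3 → sign −
step 2: pivot -1 → sign −
step 3: pivot -2 → sign −
step 4: row/col 4 already zero → sign 0
signature = (1, 3, 1)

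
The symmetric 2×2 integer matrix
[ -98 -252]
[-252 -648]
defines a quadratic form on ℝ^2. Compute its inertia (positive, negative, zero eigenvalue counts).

step 0: pivot -98 → sign −
step 1: row/col 1 already zero → sign 0
signature = (0, 1, 1)

Answer: (0, 1, 1)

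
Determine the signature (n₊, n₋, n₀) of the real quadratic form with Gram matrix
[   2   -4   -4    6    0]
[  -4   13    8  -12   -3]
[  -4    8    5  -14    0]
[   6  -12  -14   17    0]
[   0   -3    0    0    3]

Answer: (4, 1, 0)

Derivation:
step 0: pivot 2 → sign +
step 1: pivot 5 → sign +
step 2: pivot -3 → sign −
step 3: pivot 1/3 → sign +
step 4: pivot 6/5 → sign +
signature = (4, 1, 0)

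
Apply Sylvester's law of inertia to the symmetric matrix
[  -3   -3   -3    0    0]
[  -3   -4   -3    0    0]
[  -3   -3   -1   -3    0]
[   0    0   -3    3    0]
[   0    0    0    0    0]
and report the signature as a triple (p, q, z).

Answer: (1, 3, 1)

Derivation:
step 0: pivot -3 → sign −
step 1: pivot -1 → sign −
step 2: pivot 2 → sign +
step 3: pivot -3/2 → sign −
step 4: row/col 4 already zero → sign 0
signature = (1, 3, 1)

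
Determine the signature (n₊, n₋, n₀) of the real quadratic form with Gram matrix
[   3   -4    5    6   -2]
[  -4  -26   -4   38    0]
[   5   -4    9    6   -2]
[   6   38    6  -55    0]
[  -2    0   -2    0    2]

Answer: (3, 2, 0)

Derivation:
step 0: pivot 3 → sign +
step 1: pivot -94/3 → sign −
step 2: pivot 42/47 → sign +
step 3: pivot 11/21 → sign +
step 4: pivot -6/11 → sign −
signature = (3, 2, 0)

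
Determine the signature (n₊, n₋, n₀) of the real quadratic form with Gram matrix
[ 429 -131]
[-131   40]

Answer: (1, 1, 0)

Derivation:
step 0: pivot 429 → sign +
step 1: pivot -1/429 → sign −
signature = (1, 1, 0)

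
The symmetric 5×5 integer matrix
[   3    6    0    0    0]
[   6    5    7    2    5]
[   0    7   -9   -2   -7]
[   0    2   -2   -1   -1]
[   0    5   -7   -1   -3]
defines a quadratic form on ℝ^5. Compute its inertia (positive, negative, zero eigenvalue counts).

Answer: (2, 3, 0)

Derivation:
step 0: pivot 3 → sign +
step 1: pivot -7 → sign −
step 2: pivot -2 → sign −
step 3: pivot -3/7 → sign −
step 4: pivot 3 → sign +
signature = (2, 3, 0)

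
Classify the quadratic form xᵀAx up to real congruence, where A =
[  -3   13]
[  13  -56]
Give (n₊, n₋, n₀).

Answer: (1, 1, 0)

Derivation:
step 0: pivot -3 → sign −
step 1: pivot 1/3 → sign +
signature = (1, 1, 0)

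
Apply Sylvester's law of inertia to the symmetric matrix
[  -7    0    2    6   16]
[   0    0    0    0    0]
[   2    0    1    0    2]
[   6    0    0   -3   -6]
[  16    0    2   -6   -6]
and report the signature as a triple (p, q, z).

Answer: (3, 1, 1)

Derivation:
step 0: pivot -7 → sign −
step 1: pivot 11/7 → sign +
step 2: pivot 3/11 → sign +
step 3: pivot 2 → sign +
step 4: row/col 4 already zero → sign 0
signature = (3, 1, 1)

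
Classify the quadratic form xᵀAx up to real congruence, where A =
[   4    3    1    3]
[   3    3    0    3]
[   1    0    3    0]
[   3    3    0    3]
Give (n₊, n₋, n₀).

Answer: (3, 0, 1)

Derivation:
step 0: pivot 4 → sign +
step 1: pivot 3/4 → sign +
step 2: pivot 2 → sign +
step 3: row/col 3 already zero → sign 0
signature = (3, 0, 1)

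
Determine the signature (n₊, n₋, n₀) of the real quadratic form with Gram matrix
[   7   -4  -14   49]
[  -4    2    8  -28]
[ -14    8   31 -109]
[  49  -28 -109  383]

step 0: pivot 7 → sign +
step 1: pivot -2/7 → sign −
step 2: pivot 3 → sign +
step 3: pivot -1/3 → sign −
signature = (2, 2, 0)

Answer: (2, 2, 0)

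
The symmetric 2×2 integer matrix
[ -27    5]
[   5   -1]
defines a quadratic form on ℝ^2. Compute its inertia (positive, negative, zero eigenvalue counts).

Answer: (0, 2, 0)

Derivation:
step 0: pivot -27 → sign −
step 1: pivot -2/27 → sign −
signature = (0, 2, 0)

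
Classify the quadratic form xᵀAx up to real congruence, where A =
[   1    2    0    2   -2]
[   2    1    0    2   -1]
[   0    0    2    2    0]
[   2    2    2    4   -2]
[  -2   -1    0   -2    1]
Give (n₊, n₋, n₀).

step 0: pivot 1 → sign +
step 1: pivot -3 → sign −
step 2: pivot 2 → sign +
step 3: pivot -2/3 → sign −
step 4: row/col 4 already zero → sign 0
signature = (2, 2, 1)

Answer: (2, 2, 1)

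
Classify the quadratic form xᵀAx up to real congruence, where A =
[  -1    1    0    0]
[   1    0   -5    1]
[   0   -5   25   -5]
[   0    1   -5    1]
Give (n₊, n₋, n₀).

Answer: (1, 1, 2)

Derivation:
step 0: pivot -1 → sign −
step 1: pivot 1 → sign +
step 2: row/col 2 already zero → sign 0
step 3: row/col 3 already zero → sign 0
signature = (1, 1, 2)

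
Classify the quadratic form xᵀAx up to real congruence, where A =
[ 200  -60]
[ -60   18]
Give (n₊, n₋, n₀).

Answer: (1, 0, 1)

Derivation:
step 0: pivot 200 → sign +
step 1: row/col 1 already zero → sign 0
signature = (1, 0, 1)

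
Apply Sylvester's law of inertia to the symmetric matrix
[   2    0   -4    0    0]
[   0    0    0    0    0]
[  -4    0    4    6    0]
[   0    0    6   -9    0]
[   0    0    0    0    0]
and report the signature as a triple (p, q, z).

Answer: (1, 1, 3)

Derivation:
step 0: pivot 2 → sign +
step 1: pivot -4 → sign −
step 2: row/col 2 already zero → sign 0
step 3: row/col 3 already zero → sign 0
step 4: row/col 4 already zero → sign 0
signature = (1, 1, 3)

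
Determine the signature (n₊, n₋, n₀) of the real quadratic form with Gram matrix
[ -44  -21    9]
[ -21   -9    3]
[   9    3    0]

Answer: (2, 1, 0)

Derivation:
step 0: pivot -44 → sign −
step 1: pivot 45/44 → sign +
step 2: pivot 1/5 → sign +
signature = (2, 1, 0)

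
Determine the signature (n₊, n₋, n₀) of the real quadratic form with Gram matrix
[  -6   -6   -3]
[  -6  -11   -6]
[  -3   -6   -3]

Answer: (1, 2, 0)

Derivation:
step 0: pivot -6 → sign −
step 1: pivot -5 → sign −
step 2: pivot 3/10 → sign +
signature = (1, 2, 0)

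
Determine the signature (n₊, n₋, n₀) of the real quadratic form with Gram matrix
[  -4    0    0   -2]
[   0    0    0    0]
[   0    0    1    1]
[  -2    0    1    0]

Answer: (1, 1, 2)

Derivation:
step 0: pivot -4 → sign −
step 1: pivot 1 → sign +
step 2: row/col 2 already zero → sign 0
step 3: row/col 3 already zero → sign 0
signature = (1, 1, 2)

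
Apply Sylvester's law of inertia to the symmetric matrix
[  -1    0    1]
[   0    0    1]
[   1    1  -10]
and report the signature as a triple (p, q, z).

step 0: pivot -1 → sign −
step 1: pivot -9 → sign −
step 2: pivot 1/9 → sign +
signature = (1, 2, 0)

Answer: (1, 2, 0)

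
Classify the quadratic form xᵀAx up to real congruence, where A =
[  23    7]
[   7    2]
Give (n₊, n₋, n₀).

Answer: (1, 1, 0)

Derivation:
step 0: pivot 23 → sign +
step 1: pivot -3/23 → sign −
signature = (1, 1, 0)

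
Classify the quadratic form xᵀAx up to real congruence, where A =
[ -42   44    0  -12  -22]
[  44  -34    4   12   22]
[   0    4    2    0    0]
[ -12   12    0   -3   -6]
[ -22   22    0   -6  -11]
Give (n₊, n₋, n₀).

Answer: (4, 1, 0)

Derivation:
step 0: pivot -42 → sign −
step 1: pivot 254/21 → sign +
step 2: pivot 86/127 → sign +
step 3: pivot 15/43 → sign +
step 4: pivot 1/5 → sign +
signature = (4, 1, 0)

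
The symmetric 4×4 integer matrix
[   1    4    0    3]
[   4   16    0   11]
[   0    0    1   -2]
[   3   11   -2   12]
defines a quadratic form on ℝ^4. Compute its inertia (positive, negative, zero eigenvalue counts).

step 0: pivot 1 → sign +
step 1: pivot 1 → sign +
step 2: pivot -1 → sign −
step 3: pivot 1 → sign +
signature = (3, 1, 0)

Answer: (3, 1, 0)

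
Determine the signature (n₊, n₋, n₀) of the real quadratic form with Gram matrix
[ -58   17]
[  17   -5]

step 0: pivot -58 → sign −
step 1: pivot -1/58 → sign −
signature = (0, 2, 0)

Answer: (0, 2, 0)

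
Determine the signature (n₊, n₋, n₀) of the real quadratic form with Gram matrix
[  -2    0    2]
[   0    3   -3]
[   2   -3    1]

step 0: pivot -2 → sign −
step 1: pivot 3 → sign +
step 2: row/col 2 already zero → sign 0
signature = (1, 1, 1)

Answer: (1, 1, 1)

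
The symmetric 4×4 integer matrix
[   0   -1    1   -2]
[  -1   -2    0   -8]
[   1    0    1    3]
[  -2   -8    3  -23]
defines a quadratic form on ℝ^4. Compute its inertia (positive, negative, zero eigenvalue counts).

Answer: (2, 2, 0)

Derivation:
step 0: pivot -2 → sign −
step 1: pivot 1/2 → sign +
step 2: pivot -1 → sign −
step 3: pivot 2 → sign +
signature = (2, 2, 0)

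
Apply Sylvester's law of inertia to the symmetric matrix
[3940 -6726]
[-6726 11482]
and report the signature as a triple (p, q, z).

step 0: pivot 3940 → sign +
step 1: pivot 1/985 → sign +
signature = (2, 0, 0)

Answer: (2, 0, 0)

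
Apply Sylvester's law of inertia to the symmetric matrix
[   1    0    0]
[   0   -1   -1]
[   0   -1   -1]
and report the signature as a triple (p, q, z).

Answer: (1, 1, 1)

Derivation:
step 0: pivot 1 → sign +
step 1: pivot -1 → sign −
step 2: row/col 2 already zero → sign 0
signature = (1, 1, 1)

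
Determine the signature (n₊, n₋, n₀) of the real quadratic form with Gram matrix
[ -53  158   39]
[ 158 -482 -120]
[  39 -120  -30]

Answer: (0, 3, 0)

Derivation:
step 0: pivot -53 → sign −
step 1: pivot -582/53 → sign −
step 2: pivot -3/97 → sign −
signature = (0, 3, 0)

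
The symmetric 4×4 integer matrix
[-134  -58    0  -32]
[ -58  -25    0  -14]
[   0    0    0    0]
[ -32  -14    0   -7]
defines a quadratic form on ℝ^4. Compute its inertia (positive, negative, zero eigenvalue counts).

step 0: pivot -134 → sign −
step 1: pivot 7/67 → sign +
step 2: pivot 3/7 → sign +
step 3: row/col 3 already zero → sign 0
signature = (2, 1, 1)

Answer: (2, 1, 1)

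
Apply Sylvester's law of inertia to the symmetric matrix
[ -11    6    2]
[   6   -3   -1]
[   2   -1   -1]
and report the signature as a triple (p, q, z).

step 0: pivot -11 → sign −
step 1: pivot 3/11 → sign +
step 2: pivot -2/3 → sign −
signature = (1, 2, 0)

Answer: (1, 2, 0)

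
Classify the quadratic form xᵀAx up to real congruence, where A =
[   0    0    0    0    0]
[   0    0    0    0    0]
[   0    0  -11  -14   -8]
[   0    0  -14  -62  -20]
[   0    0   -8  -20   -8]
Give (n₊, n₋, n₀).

step 0: pivot -11 → sign −
step 1: pivot -486/11 → sign −
step 2: row/col 2 already zero → sign 0
step 3: row/col 3 already zero → sign 0
step 4: row/col 4 already zero → sign 0
signature = (0, 2, 3)

Answer: (0, 2, 3)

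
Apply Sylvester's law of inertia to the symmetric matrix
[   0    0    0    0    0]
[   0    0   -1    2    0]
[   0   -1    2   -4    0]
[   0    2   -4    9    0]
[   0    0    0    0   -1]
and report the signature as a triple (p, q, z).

Answer: (2, 2, 1)

Derivation:
step 0: pivot 2 → sign +
step 1: pivot -1/2 → sign −
step 2: pivot 1 → sign +
step 3: pivot -1 → sign −
step 4: row/col 4 already zero → sign 0
signature = (2, 2, 1)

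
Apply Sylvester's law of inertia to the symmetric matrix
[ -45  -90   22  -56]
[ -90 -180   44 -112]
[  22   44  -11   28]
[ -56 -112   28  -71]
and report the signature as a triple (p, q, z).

Answer: (1, 2, 1)

Derivation:
step 0: pivot -45 → sign −
step 1: pivot -11/45 → sign −
step 2: pivot 3/11 → sign +
step 3: row/col 3 already zero → sign 0
signature = (1, 2, 1)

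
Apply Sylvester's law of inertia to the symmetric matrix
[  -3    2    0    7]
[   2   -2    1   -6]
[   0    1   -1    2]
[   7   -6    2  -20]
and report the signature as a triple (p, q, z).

step 0: pivot -3 → sign −
step 1: pivot -2/3 → sign −
step 2: pivot 1/2 → sign +
step 3: pivot -1 → sign −
signature = (1, 3, 0)

Answer: (1, 3, 0)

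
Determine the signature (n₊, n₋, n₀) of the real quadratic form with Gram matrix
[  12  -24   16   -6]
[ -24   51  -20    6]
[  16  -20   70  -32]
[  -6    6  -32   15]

step 0: pivot 12 → sign +
step 1: pivot 3 → sign +
step 2: pivot 2/3 → sign +
step 3: row/col 3 already zero → sign 0
signature = (3, 0, 1)

Answer: (3, 0, 1)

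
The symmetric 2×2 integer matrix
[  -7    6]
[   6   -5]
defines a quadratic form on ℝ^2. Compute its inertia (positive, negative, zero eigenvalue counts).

Answer: (1, 1, 0)

Derivation:
step 0: pivot -7 → sign −
step 1: pivot 1/7 → sign +
signature = (1, 1, 0)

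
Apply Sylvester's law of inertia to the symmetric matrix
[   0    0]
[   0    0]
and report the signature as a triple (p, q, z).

step 0: row/col 0 already zero → sign 0
step 1: row/col 1 already zero → sign 0
signature = (0, 0, 2)

Answer: (0, 0, 2)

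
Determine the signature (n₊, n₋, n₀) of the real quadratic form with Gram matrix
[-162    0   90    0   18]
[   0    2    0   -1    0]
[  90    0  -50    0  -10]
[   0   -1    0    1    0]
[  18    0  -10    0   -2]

step 0: pivot -162 → sign −
step 1: pivot 2 → sign +
step 2: pivot 1/2 → sign +
step 3: row/col 3 already zero → sign 0
step 4: row/col 4 already zero → sign 0
signature = (2, 1, 2)

Answer: (2, 1, 2)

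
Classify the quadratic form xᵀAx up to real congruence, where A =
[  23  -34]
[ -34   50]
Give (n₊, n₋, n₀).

Answer: (1, 1, 0)

Derivation:
step 0: pivot 23 → sign +
step 1: pivot -6/23 → sign −
signature = (1, 1, 0)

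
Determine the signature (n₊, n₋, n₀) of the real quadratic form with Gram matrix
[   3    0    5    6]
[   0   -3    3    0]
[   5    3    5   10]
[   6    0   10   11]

Answer: (1, 3, 0)

Derivation:
step 0: pivot 3 → sign +
step 1: pivot -3 → sign −
step 2: pivot -1/3 → sign −
step 3: pivot -1 → sign −
signature = (1, 3, 0)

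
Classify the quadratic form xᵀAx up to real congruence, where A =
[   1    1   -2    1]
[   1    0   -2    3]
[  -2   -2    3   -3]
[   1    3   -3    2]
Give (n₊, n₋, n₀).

Answer: (2, 2, 0)

Derivation:
step 0: pivot 1 → sign +
step 1: pivot -1 → sign −
step 2: pivot -1 → sign −
step 3: pivot 6 → sign +
signature = (2, 2, 0)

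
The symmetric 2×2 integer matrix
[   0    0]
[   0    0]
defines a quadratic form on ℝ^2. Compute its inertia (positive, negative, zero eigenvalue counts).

Answer: (0, 0, 2)

Derivation:
step 0: row/col 0 already zero → sign 0
step 1: row/col 1 already zero → sign 0
signature = (0, 0, 2)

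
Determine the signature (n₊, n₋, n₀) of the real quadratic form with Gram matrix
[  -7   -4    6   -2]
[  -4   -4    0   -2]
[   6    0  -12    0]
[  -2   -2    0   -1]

step 0: pivot -7 → sign −
step 1: pivot -12/7 → sign −
step 2: row/col 2 already zero → sign 0
step 3: row/col 3 already zero → sign 0
signature = (0, 2, 2)

Answer: (0, 2, 2)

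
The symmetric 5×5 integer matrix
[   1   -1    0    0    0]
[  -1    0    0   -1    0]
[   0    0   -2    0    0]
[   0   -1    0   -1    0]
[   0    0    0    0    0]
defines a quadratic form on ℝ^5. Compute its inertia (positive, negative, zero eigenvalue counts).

Answer: (1, 2, 2)

Derivation:
step 0: pivot 1 → sign +
step 1: pivot -1 → sign −
step 2: pivot -2 → sign −
step 3: row/col 3 already zero → sign 0
step 4: row/col 4 already zero → sign 0
signature = (1, 2, 2)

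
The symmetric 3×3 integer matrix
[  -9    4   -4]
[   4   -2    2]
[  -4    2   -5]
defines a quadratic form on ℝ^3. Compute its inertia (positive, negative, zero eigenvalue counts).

Answer: (0, 3, 0)

Derivation:
step 0: pivot -9 → sign −
step 1: pivot -2/9 → sign −
step 2: pivot -3 → sign −
signature = (0, 3, 0)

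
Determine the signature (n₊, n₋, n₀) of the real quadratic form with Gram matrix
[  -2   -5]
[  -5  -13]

step 0: pivot -2 → sign −
step 1: pivot -1/2 → sign −
signature = (0, 2, 0)

Answer: (0, 2, 0)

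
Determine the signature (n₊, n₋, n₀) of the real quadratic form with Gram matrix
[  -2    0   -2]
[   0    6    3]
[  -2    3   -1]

step 0: pivot -2 → sign −
step 1: pivot 6 → sign +
step 2: pivot -1/2 → sign −
signature = (1, 2, 0)

Answer: (1, 2, 0)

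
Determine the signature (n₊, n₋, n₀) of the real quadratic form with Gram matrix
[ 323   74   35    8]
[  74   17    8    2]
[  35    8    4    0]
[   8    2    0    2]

Answer: (3, 1, 0)

Derivation:
step 0: pivot 323 → sign +
step 1: pivot 15/323 → sign +
step 2: pivot 1/5 → sign +
step 3: pivot -2 → sign −
signature = (3, 1, 0)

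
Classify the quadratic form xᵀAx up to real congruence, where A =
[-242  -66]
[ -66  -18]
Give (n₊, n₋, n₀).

step 0: pivot -242 → sign −
step 1: row/col 1 already zero → sign 0
signature = (0, 1, 1)

Answer: (0, 1, 1)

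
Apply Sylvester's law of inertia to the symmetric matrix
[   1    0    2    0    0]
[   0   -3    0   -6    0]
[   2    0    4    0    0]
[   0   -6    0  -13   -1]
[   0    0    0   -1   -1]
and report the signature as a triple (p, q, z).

step 0: pivot 1 → sign +
step 1: pivot -3 → sign −
step 2: pivot -1 → sign −
step 3: row/col 3 already zero → sign 0
step 4: row/col 4 already zero → sign 0
signature = (1, 2, 2)

Answer: (1, 2, 2)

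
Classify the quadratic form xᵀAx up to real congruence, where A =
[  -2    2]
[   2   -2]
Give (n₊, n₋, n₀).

step 0: pivot -2 → sign −
step 1: row/col 1 already zero → sign 0
signature = (0, 1, 1)

Answer: (0, 1, 1)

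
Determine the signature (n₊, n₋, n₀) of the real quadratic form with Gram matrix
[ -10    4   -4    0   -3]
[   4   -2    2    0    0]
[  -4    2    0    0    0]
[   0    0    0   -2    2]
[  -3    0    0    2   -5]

Answer: (2, 3, 0)

Derivation:
step 0: pivot -10 → sign −
step 1: pivot -2/5 → sign −
step 2: pivot 2 → sign +
step 3: pivot -2 → sign −
step 4: pivot 3/2 → sign +
signature = (2, 3, 0)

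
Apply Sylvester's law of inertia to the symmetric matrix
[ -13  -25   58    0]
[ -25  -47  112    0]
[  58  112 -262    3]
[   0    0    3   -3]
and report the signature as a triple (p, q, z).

step 0: pivot -13 → sign −
step 1: pivot 14/13 → sign +
step 2: pivot -24/7 → sign −
step 3: pivot -3/8 → sign −
signature = (1, 3, 0)

Answer: (1, 3, 0)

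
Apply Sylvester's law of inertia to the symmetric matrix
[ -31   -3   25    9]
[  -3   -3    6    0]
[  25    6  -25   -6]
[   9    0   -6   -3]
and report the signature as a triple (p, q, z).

step 0: pivot -31 → sign −
step 1: pivot -84/31 → sign −
step 2: pivot -3/28 → sign −
step 3: row/col 3 already zero → sign 0
signature = (0, 3, 1)

Answer: (0, 3, 1)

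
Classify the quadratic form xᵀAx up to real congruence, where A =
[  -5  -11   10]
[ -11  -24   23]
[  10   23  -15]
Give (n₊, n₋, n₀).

Answer: (1, 1, 1)

Derivation:
step 0: pivot -5 → sign −
step 1: pivot 1/5 → sign +
step 2: row/col 2 already zero → sign 0
signature = (1, 1, 1)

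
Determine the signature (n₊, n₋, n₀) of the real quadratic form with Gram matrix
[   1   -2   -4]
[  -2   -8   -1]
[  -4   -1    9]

Answer: (1, 2, 0)

Derivation:
step 0: pivot 1 → sign +
step 1: pivot -12 → sign −
step 2: pivot -1/4 → sign −
signature = (1, 2, 0)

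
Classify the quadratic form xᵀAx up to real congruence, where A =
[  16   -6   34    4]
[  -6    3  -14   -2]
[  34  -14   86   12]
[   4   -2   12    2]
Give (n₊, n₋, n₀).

Answer: (4, 0, 0)

Derivation:
step 0: pivot 16 → sign +
step 1: pivot 3/4 → sign +
step 2: pivot 35/3 → sign +
step 3: pivot 2/35 → sign +
signature = (4, 0, 0)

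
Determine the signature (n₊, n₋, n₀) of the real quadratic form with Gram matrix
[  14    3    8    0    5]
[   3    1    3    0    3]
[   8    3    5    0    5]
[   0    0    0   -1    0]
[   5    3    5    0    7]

step 0: pivot 14 → sign +
step 1: pivot 5/14 → sign +
step 2: pivot -21/5 → sign −
step 3: pivot -1 → sign −
step 4: pivot 2/7 → sign +
signature = (3, 2, 0)

Answer: (3, 2, 0)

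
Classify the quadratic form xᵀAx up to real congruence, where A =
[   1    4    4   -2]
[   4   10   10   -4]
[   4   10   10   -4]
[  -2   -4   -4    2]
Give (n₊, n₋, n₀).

step 0: pivot 1 → sign +
step 1: pivot -6 → sign −
step 2: pivot 2/3 → sign +
step 3: row/col 3 already zero → sign 0
signature = (2, 1, 1)

Answer: (2, 1, 1)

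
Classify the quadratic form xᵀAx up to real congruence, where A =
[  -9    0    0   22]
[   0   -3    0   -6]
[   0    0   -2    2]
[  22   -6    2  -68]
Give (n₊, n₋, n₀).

Answer: (0, 4, 0)

Derivation:
step 0: pivot -9 → sign −
step 1: pivot -3 → sign −
step 2: pivot -2 → sign −
step 3: pivot -2/9 → sign −
signature = (0, 4, 0)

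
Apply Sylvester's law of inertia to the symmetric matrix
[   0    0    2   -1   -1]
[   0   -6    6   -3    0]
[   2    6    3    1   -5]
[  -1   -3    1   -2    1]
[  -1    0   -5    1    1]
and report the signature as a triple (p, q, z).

Answer: (1, 4, 0)

Derivation:
step 0: pivot -6 → sign −
step 1: pivot 9 → sign +
step 2: pivot -4/9 → sign −
step 3: pivot -1/4 → sign −
step 4: pivot -3/2 → sign −
signature = (1, 4, 0)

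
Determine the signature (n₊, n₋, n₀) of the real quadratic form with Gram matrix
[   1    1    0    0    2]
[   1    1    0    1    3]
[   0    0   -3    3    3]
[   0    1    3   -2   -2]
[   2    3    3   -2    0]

step 0: pivot 1 → sign +
step 1: pivot -3 → sign −
step 2: pivot 1 → sign +
step 3: pivot -1 → sign −
step 4: pivot -2 → sign −
signature = (2, 3, 0)

Answer: (2, 3, 0)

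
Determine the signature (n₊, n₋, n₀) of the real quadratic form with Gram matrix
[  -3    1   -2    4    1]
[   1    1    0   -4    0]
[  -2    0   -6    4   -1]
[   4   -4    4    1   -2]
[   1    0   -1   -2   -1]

Answer: (2, 3, 0)

Derivation:
step 0: pivot -3 → sign −
step 1: pivot 4/3 → sign +
step 2: pivot -5 → sign −
step 3: pivot 1 → sign +
step 4: pivot -3/10 → sign −
signature = (2, 3, 0)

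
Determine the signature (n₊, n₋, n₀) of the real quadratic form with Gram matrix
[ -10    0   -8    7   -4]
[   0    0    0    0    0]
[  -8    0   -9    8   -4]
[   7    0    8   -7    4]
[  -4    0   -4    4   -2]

Answer: (1, 3, 1)

Derivation:
step 0: pivot -10 → sign −
step 1: pivot -13/5 → sign −
step 2: pivot 3/26 → sign +
step 3: pivot -2 → sign −
step 4: row/col 4 already zero → sign 0
signature = (1, 3, 1)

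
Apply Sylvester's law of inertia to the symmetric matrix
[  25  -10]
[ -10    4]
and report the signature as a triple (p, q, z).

Answer: (1, 0, 1)

Derivation:
step 0: pivot 25 → sign +
step 1: row/col 1 already zero → sign 0
signature = (1, 0, 1)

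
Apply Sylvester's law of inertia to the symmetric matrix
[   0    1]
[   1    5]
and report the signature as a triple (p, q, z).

step 0: pivot 5 → sign +
step 1: pivot -1/5 → sign −
signature = (1, 1, 0)

Answer: (1, 1, 0)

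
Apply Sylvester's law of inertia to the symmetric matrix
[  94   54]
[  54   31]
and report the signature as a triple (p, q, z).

step 0: pivot 94 → sign +
step 1: pivot -1/47 → sign −
signature = (1, 1, 0)

Answer: (1, 1, 0)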